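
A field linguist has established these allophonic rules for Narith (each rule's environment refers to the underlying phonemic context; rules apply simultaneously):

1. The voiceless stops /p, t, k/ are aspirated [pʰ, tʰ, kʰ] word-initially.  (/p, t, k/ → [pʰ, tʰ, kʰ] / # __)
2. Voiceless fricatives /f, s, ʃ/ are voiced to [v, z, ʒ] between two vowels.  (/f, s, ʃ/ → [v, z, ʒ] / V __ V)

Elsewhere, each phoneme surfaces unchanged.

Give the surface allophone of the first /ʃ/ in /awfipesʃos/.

[ʃ]

/ʃ/ (between /s/ and /o/) is in the target of rule 2 but the environment (between two vowels) is not met → [ʃ].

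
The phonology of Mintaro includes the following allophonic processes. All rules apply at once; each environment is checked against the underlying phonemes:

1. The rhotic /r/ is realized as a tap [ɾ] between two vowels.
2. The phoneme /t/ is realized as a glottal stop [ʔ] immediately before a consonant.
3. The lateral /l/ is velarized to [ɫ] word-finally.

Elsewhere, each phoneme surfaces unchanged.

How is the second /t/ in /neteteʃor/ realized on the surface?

[t]

/t/ (between /e/ and /e/) is in the target of rule 2 but the environment (immediately before a consonant) is not met → [t].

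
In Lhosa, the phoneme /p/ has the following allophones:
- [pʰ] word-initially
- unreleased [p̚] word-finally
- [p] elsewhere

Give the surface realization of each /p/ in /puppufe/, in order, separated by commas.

Occurrence 1 (position 1): word-initially → [pʰ].
Occurrence 2 (position 3): no conditioning environment matches → elsewhere allophone [p].
Occurrence 3 (position 4): no conditioning environment matches → elsewhere allophone [p].

[pʰ], [p], [p]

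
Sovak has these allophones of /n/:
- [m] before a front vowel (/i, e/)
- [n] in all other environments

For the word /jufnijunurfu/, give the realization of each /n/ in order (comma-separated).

Occurrence 1 (position 4): before a front vowel (/i, e/) → [m].
Occurrence 2 (position 8): no conditioning environment matches → elsewhere allophone [n].

[m], [n]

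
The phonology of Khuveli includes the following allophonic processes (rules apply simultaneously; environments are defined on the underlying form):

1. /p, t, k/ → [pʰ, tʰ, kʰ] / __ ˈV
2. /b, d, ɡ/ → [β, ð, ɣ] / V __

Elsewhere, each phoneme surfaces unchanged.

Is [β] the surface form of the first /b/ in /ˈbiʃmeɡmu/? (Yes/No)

No

/b/ (word-initial) is in the target of rule 2 but the environment (immediately after a vowel) is not met → [b].
The actual realization is [b], not [β].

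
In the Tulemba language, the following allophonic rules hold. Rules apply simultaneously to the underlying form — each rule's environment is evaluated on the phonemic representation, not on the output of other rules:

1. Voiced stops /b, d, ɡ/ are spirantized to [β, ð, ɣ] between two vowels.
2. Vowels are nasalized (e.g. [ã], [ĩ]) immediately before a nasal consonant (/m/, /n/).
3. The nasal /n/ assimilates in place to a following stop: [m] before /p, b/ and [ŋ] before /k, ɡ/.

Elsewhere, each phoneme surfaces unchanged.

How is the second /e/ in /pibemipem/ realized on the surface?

Rule 2 applies to /e/ (between /p/ and /m/: before a nasal consonant) → [ẽ].

[ẽ]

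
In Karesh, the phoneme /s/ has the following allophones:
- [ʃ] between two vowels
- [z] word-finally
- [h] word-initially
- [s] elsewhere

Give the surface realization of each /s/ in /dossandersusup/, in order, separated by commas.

Occurrence 1 (position 3): no conditioning environment matches → elsewhere allophone [s].
Occurrence 2 (position 4): no conditioning environment matches → elsewhere allophone [s].
Occurrence 3 (position 10): no conditioning environment matches → elsewhere allophone [s].
Occurrence 4 (position 12): between two vowels → [ʃ].

[s], [s], [s], [ʃ]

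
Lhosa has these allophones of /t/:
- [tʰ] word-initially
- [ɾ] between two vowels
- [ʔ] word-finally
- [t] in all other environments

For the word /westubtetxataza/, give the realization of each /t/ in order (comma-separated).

Occurrence 1 (position 4): no conditioning environment matches → elsewhere allophone [t].
Occurrence 2 (position 7): no conditioning environment matches → elsewhere allophone [t].
Occurrence 3 (position 9): no conditioning environment matches → elsewhere allophone [t].
Occurrence 4 (position 12): between two vowels → [ɾ].

[t], [t], [t], [ɾ]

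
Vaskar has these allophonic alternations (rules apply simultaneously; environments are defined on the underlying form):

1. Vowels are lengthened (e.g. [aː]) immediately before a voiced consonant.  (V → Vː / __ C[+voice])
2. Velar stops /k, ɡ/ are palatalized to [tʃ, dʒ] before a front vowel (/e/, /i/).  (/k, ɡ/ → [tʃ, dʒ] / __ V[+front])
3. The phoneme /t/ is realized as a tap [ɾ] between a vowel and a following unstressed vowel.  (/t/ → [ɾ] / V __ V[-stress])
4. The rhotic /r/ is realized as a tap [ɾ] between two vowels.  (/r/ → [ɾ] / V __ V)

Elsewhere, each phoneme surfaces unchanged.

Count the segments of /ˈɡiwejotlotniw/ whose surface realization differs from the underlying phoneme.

4

Segments that undergo a rule: /ɡ/ → [dʒ] (rule 2); /i/ → [iː] (rule 1); /e/ → [eː] (rule 1); /i/ → [iː] (rule 1).
All other segments surface unchanged.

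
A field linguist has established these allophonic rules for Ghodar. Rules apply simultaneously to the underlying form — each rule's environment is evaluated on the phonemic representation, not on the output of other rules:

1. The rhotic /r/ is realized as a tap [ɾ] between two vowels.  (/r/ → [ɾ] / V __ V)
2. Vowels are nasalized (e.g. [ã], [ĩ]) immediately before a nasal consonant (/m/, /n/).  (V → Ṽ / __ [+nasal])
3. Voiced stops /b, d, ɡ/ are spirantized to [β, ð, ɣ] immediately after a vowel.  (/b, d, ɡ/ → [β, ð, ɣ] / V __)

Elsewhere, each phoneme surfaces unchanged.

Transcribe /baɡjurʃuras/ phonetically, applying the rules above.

/b/ (word-initial) is in the target of rule 3 but the environment (immediately after a vowel) is not met → [b].
/a/ — between /b/ and /ɡ/; rule 2 does not apply here → [a].
/ɡ/ — between /a/ and /j/, immediately after a vowel — surfaces as [ɣ] (rule 3).
/j/ (between /ɡ/ and /u/): no rule targets it → [j].
/u/ (between /j/ and /r/) is in the target of rule 2 but the environment (before a nasal consonant) is not met → [u].
/r/ (between /u/ and /ʃ/) fails the environment for rule 1, so it stays [r].
/ʃ/ stays [ʃ].
/u/ (between /ʃ/ and /r/) is in the target of rule 2 but the environment (before a nasal consonant) is not met → [u].
Rule 1 applies to /r/ (between /u/ and /a/: between two vowels) → [ɾ].
/a/ (between /r/ and /s/): rule 2 targets it, but not before a nasal consonant → unchanged [a].
/s/ stays [s].

[baɣjurʃuɾas]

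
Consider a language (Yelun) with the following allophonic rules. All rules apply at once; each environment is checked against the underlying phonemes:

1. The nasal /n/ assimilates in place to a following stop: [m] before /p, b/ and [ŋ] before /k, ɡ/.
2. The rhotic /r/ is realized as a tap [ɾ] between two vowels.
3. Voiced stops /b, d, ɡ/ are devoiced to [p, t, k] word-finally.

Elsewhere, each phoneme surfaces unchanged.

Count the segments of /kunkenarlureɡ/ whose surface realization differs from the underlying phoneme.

Segments that undergo a rule: /n/ → [ŋ] (rule 1); /r/ → [ɾ] (rule 2); /ɡ/ → [k] (rule 3).
All other segments surface unchanged.

3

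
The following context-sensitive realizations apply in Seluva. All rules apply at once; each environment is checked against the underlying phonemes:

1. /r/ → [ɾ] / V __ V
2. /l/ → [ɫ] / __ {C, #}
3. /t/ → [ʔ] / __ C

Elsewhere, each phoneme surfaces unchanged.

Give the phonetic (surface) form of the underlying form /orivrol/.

[oɾivroɫ]

/o/ stays [o].
Rule 1 applies to /r/ (between /o/ and /i/: between two vowels) → [ɾ].
/i/ (between /r/ and /v/) is unaffected → [i].
/v/ (between /i/ and /r/): no rule targets it → [v].
/r/ (between /v/ and /o/): rule 1 targets it, but not between two vowels → unchanged [r].
/o/ (between /r/ and /l/) is unaffected → [o].
/l/ — word-final, word-finally or immediately before a consonant — surfaces as [ɫ] (rule 2).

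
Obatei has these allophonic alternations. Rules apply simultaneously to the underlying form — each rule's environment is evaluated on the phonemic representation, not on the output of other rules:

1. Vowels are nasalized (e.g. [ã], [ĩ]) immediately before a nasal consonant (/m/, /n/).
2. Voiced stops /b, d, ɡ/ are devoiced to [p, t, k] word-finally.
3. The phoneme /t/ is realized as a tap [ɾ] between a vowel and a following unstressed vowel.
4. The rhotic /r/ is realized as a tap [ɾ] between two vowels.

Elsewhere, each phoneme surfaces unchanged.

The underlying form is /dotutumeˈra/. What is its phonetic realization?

[doɾuɾũmeˈɾa]

/d/ (word-initial) is in the target of rule 2 but the environment (word-finally) is not met → [d].
/o/ (between /d/ and /t/): rule 1 targets it, but not before a nasal consonant → unchanged [o].
/t/ — between /o/ and /u/, between a vowel and a following unstressed vowel — surfaces as [ɾ] (rule 3).
/u/ (between /t/ and /t/) is in the target of rule 1 but the environment (before a nasal consonant) is not met → [u].
/t/ (between /u/ and /u/): between a vowel and a following unstressed vowel, so rule 3 applies → [ɾ].
/u/ (between /t/ and /m/) occurs before a nasal consonant → [ũ] by rule 1.
/m/ (between /u/ and /e/): no rule targets it → [m].
/e/ — between /m/ and /r/; rule 1 does not apply here → [e].
/r/ (between /e/ and /a/) occurs between two vowels → [ɾ] by rule 4.
/a/ (word-final) fails the environment for rule 1, so it stays [a].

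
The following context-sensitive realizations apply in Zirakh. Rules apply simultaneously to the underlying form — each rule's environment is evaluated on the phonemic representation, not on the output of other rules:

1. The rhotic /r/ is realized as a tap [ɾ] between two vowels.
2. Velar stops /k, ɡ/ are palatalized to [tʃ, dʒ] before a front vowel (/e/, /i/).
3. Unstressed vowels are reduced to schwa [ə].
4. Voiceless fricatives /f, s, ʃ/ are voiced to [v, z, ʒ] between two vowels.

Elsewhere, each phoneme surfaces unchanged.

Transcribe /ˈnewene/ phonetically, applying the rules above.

/n/ stays [n].
/e/ (between /n/ and /w/) fails the environment for rule 3, so it stays [e].
/w/ (between /e/ and /e/) is unaffected → [w].
Rule 3 applies to /e/ (between /w/ and /n/: in an unstressed syllable) → [ə].
/n/ (between /e/ and /e/): no rule targets it → [n].
/e/ (word-final): in an unstressed syllable, so rule 3 applies → [ə].

[ˈnewənə]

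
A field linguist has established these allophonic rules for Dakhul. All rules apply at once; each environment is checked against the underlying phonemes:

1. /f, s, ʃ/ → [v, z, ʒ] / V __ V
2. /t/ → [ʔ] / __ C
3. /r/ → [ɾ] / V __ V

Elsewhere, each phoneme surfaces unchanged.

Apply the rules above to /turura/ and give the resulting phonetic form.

/t/ (word-initial) is in the target of rule 2 but the environment (immediately before a consonant) is not met → [t].
/r/ — between /u/ and /u/, between two vowels — surfaces as [ɾ] (rule 3).
/r/ (between /u/ and /a/) occurs between two vowels → [ɾ] by rule 3.

[tuɾuɾa]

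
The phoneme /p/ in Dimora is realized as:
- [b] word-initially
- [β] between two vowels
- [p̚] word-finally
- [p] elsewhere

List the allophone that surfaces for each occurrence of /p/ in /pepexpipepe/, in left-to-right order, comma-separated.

Occurrence 1 (position 1): word-initially → [b].
Occurrence 2 (position 3): between two vowels → [β].
Occurrence 3 (position 6): no conditioning environment matches → elsewhere allophone [p].
Occurrence 4 (position 8): between two vowels → [β].
Occurrence 5 (position 10): between two vowels → [β].

[b], [β], [p], [β], [β]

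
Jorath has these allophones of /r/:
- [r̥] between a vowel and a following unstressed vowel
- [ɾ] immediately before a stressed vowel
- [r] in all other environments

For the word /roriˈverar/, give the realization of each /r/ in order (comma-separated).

[r], [r̥], [r̥], [r]

Occurrence 1 (position 1): no conditioning environment matches → elsewhere allophone [r].
Occurrence 2 (position 3): between a vowel and a following unstressed vowel → [r̥].
Occurrence 3 (position 7): between a vowel and a following unstressed vowel → [r̥].
Occurrence 4 (position 9): no conditioning environment matches → elsewhere allophone [r].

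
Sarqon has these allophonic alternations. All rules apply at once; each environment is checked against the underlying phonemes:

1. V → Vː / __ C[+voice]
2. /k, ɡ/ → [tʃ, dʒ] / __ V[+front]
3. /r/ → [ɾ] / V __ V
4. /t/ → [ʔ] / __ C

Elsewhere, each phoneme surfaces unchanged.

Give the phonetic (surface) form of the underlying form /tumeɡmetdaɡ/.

[tuːmeːɡmeʔdaːɡ]

/t/ — word-initial; rule 4 does not apply here → [t].
Rule 1 applies to /u/ (between /t/ and /m/: before a voiced consonant) → [uː].
/m/ — not in any rule's target class → [m].
Rule 1 applies to /e/ (between /m/ and /ɡ/: before a voiced consonant) → [eː].
/ɡ/ (between /e/ and /m/) fails the environment for rule 2, so it stays [ɡ].
/m/ stays [m].
/e/ (between /m/ and /t/) is in the target of rule 1 but the environment (before a voiced consonant) is not met → [e].
/t/ — between /e/ and /d/, immediately before a consonant — surfaces as [ʔ] (rule 4).
/d/ (between /t/ and /a/) is unaffected → [d].
/a/ meets the environment for rule 1 (before a voiced consonant) → [aː].
/ɡ/ — word-final; rule 2 does not apply here → [ɡ].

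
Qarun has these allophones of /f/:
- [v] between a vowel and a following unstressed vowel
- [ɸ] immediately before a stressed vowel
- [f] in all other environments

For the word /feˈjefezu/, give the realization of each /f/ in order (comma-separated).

[f], [v]

Occurrence 1 (position 1): no conditioning environment matches → elsewhere allophone [f].
Occurrence 2 (position 5): between a vowel and a following unstressed vowel → [v].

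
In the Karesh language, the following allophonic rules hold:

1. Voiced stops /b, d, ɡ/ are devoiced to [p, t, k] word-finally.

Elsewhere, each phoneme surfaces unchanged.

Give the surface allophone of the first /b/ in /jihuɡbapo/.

/b/ (between /ɡ/ and /a/) fails the environment for rule 1, so it stays [b].

[b]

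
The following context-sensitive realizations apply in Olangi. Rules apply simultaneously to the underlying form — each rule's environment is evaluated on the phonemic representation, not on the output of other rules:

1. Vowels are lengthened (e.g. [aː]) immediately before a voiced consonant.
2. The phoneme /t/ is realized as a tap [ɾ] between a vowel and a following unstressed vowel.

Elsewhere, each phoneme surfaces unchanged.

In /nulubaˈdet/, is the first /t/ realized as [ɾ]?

No

/t/ (word-final) fails the environment for rule 2, so it stays [t].
The actual realization is [t], not [ɾ].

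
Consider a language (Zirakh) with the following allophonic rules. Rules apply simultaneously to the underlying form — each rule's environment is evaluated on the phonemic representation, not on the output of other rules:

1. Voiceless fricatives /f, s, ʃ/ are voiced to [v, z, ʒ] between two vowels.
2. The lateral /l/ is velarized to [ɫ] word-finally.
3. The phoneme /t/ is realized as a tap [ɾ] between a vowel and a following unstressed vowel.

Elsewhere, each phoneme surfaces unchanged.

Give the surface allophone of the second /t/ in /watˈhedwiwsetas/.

/t/ (between /e/ and /a/): between a vowel and a following unstressed vowel, so rule 3 applies → [ɾ].

[ɾ]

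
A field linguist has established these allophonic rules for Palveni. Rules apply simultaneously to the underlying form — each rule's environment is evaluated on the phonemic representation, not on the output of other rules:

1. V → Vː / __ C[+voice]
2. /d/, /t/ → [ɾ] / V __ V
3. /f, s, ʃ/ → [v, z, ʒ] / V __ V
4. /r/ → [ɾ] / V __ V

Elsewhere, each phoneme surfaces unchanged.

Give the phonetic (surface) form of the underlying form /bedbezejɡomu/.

Rule 1 applies to /e/ (between /b/ and /d/: before a voiced consonant) → [eː].
/d/ (between /e/ and /b/) fails the environment for rule 2, so it stays [d].
/e/ meets the environment for rule 1 (before a voiced consonant) → [eː].
/e/ — between /z/ and /j/, before a voiced consonant — surfaces as [eː] (rule 1).
/o/ meets the environment for rule 1 (before a voiced consonant) → [oː].
/u/ (word-final) fails the environment for rule 1, so it stays [u].

[beːdbeːzeːjɡoːmu]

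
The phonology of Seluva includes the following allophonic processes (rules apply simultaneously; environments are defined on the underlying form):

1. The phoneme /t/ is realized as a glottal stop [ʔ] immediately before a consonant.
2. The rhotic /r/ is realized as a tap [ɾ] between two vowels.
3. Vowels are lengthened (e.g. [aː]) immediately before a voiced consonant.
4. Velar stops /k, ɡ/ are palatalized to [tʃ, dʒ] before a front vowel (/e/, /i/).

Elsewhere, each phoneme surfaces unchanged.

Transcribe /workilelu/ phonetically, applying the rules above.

[woːrtʃiːleːlu]

/w/ — not in any rule's target class → [w].
Rule 3 applies to /o/ (between /w/ and /r/: before a voiced consonant) → [oː].
/r/ (between /o/ and /k/) fails the environment for rule 2, so it stays [r].
Rule 4 applies to /k/ (between /r/ and /i/: before a front vowel) → [tʃ].
/i/ — between /k/ and /l/, before a voiced consonant — surfaces as [iː] (rule 3).
/l/ (between /i/ and /e/): no rule targets it → [l].
/e/ (between /l/ and /l/) occurs before a voiced consonant → [eː] by rule 3.
/l/ stays [l].
/u/ (word-final) is in the target of rule 3 but the environment (before a voiced consonant) is not met → [u].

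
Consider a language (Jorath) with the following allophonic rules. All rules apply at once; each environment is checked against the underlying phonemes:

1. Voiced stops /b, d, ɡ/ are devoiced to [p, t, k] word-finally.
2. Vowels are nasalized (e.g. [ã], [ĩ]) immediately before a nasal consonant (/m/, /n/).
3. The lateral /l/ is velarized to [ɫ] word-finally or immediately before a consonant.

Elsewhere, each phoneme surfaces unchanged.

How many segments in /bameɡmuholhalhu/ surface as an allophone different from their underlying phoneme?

Segments that undergo a rule: /a/ → [ã] (rule 2); /l/ → [ɫ] (rule 3); /l/ → [ɫ] (rule 3).
All other segments surface unchanged.

3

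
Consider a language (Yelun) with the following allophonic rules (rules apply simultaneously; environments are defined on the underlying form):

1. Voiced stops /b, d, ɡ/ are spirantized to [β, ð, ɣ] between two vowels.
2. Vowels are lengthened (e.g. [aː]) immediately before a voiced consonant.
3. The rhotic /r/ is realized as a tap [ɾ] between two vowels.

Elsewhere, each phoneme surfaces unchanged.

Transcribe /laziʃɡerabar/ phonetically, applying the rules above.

/l/ — not in any rule's target class → [l].
Rule 2 applies to /a/ (between /l/ and /z/: before a voiced consonant) → [aː].
/z/ (between /a/ and /i/) is unaffected → [z].
/i/ (between /z/ and /ʃ/): rule 2 targets it, but not before a voiced consonant → unchanged [i].
/ʃ/ — not in any rule's target class → [ʃ].
/ɡ/ (between /ʃ/ and /e/): rule 1 targets it, but not between two vowels → unchanged [ɡ].
/e/ meets the environment for rule 2 (before a voiced consonant) → [eː].
/r/ — between /e/ and /a/, between two vowels — surfaces as [ɾ] (rule 3).
/a/ (between /r/ and /b/) occurs before a voiced consonant → [aː] by rule 2.
Rule 1 applies to /b/ (between /a/ and /a/: between two vowels) → [β].
Rule 2 applies to /a/ (between /b/ and /r/: before a voiced consonant) → [aː].
/r/ (word-final) is in the target of rule 3 but the environment (between two vowels) is not met → [r].

[laːziʃɡeːɾaːβaːr]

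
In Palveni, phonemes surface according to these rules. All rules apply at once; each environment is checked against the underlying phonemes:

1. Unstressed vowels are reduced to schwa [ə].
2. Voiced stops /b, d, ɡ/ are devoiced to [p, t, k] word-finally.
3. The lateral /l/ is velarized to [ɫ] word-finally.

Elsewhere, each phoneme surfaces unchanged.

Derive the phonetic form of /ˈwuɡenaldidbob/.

[ˈwuɡənəldədbəp]

/w/ (word-initial): no rule targets it → [w].
/u/ (between /w/ and /ɡ/): rule 1 targets it, but not in an unstressed syllable → unchanged [u].
/ɡ/ (between /u/ and /e/) is in the target of rule 2 but the environment (word-finally) is not met → [ɡ].
Rule 1 applies to /e/ (between /ɡ/ and /n/: in an unstressed syllable) → [ə].
/n/ stays [n].
/a/ — between /n/ and /l/, in an unstressed syllable — surfaces as [ə] (rule 1).
/l/ (between /a/ and /d/) is in the target of rule 3 but the environment (word-finally) is not met → [l].
/d/ (between /l/ and /i/) is in the target of rule 2 but the environment (word-finally) is not met → [d].
/i/ — between /d/ and /d/, in an unstressed syllable — surfaces as [ə] (rule 1).
/d/ (between /i/ and /b/) is in the target of rule 2 but the environment (word-finally) is not met → [d].
/b/ (between /d/ and /o/) fails the environment for rule 2, so it stays [b].
Rule 1 applies to /o/ (between /b/ and /b/: in an unstressed syllable) → [ə].
/b/ (word-final) occurs word-finally → [p] by rule 2.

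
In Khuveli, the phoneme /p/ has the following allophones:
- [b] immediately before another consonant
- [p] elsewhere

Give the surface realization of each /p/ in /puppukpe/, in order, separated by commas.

[p], [b], [p], [p]

Occurrence 1 (position 1): no conditioning environment matches → elsewhere allophone [p].
Occurrence 2 (position 3): immediately before another consonant → [b].
Occurrence 3 (position 4): no conditioning environment matches → elsewhere allophone [p].
Occurrence 4 (position 7): no conditioning environment matches → elsewhere allophone [p].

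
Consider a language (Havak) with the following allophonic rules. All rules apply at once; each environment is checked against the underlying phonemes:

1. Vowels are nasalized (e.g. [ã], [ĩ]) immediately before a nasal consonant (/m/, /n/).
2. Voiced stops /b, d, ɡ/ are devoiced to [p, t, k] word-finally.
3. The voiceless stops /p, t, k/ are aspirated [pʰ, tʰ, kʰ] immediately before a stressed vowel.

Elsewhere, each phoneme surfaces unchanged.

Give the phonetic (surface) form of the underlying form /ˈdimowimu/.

[ˈdĩmowĩmu]

/d/ (word-initial) fails the environment for rule 2, so it stays [d].
/i/ meets the environment for rule 1 (before a nasal consonant) → [ĩ].
/m/ (between /i/ and /o/): no rule targets it → [m].
/o/ (between /m/ and /w/): rule 1 targets it, but not before a nasal consonant → unchanged [o].
/w/ stays [w].
/i/ (between /w/ and /m/) occurs before a nasal consonant → [ĩ] by rule 1.
/m/ stays [m].
/u/ (word-final) is in the target of rule 1 but the environment (before a nasal consonant) is not met → [u].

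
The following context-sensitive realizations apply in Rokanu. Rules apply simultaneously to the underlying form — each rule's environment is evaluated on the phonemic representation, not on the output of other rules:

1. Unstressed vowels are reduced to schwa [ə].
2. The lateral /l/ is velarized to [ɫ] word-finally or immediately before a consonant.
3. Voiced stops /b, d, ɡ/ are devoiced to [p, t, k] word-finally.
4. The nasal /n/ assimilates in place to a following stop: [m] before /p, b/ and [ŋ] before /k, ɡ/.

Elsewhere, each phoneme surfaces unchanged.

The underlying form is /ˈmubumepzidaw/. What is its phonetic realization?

[ˈmubəməpzədəw]

/u/ (between /m/ and /b/) is in the target of rule 1 but the environment (in an unstressed syllable) is not met → [u].
/b/ (between /u/ and /u/) fails the environment for rule 3, so it stays [b].
/u/ (between /b/ and /m/): in an unstressed syllable, so rule 1 applies → [ə].
/e/ meets the environment for rule 1 (in an unstressed syllable) → [ə].
Rule 1 applies to /i/ (between /z/ and /d/: in an unstressed syllable) → [ə].
/d/ (between /i/ and /a/): rule 3 targets it, but not word-finally → unchanged [d].
/a/ meets the environment for rule 1 (in an unstressed syllable) → [ə].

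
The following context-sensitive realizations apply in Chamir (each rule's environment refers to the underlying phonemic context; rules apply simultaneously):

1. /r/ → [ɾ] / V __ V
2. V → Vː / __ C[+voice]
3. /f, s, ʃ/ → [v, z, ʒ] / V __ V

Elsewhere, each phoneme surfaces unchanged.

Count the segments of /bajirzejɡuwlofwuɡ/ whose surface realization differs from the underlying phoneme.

5

Segments that undergo a rule: /a/ → [aː] (rule 2); /i/ → [iː] (rule 2); /e/ → [eː] (rule 2); /u/ → [uː] (rule 2); /u/ → [uː] (rule 2).
All other segments surface unchanged.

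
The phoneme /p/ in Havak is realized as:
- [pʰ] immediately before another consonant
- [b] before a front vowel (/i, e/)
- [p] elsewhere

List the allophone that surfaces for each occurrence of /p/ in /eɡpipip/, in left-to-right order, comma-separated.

Occurrence 1 (position 3): before a front vowel (/i, e/) → [b].
Occurrence 2 (position 5): before a front vowel (/i, e/) → [b].
Occurrence 3 (position 7): no conditioning environment matches → elsewhere allophone [p].

[b], [b], [p]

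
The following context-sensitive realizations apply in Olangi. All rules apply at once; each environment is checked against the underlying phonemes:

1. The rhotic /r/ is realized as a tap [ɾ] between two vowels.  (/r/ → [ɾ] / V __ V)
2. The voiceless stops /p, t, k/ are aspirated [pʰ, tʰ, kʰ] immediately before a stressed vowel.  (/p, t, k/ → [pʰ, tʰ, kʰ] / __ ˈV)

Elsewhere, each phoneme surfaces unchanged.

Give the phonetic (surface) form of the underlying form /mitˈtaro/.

/m/ — not in any rule's target class → [m].
/i/ stays [i].
/t/ (between /i/ and /t/) fails the environment for rule 2, so it stays [t].
/t/ meets the environment for rule 2 (immediately before a stressed vowel) → [tʰ].
/a/ stays [a].
/r/ (between /a/ and /o/): between two vowels, so rule 1 applies → [ɾ].
/o/ (word-final): no rule targets it → [o].

[mitˈtʰaɾo]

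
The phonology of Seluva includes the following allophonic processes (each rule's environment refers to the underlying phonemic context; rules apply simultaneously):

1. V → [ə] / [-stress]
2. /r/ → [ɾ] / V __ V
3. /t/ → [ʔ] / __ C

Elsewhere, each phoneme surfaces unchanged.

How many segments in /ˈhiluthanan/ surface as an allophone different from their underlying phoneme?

4

Segments that undergo a rule: /u/ → [ə] (rule 1); /t/ → [ʔ] (rule 3); /a/ → [ə] (rule 1); /a/ → [ə] (rule 1).
All other segments surface unchanged.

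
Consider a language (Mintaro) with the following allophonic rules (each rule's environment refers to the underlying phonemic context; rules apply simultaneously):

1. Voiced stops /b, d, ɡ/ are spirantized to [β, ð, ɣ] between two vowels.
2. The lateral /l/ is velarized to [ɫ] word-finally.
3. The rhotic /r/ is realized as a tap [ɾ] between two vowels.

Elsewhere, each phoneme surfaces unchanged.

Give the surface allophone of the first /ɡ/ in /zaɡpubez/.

[ɡ]

/ɡ/ — between /a/ and /p/; rule 1 does not apply here → [ɡ].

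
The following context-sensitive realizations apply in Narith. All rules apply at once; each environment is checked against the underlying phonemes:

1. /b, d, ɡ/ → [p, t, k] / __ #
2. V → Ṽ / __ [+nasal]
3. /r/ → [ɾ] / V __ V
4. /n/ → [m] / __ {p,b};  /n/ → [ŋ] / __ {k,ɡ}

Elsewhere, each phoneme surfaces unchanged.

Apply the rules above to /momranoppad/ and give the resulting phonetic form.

Rule 2 applies to /o/ (between /m/ and /m/: before a nasal consonant) → [õ].
/r/ — between /m/ and /a/; rule 3 does not apply here → [r].
/a/ meets the environment for rule 2 (before a nasal consonant) → [ã].
/n/ (between /a/ and /o/): rule 4 targets it, but not before a labial or velar stop → unchanged [n].
/o/ (between /n/ and /p/) is in the target of rule 2 but the environment (before a nasal consonant) is not met → [o].
/a/ (between /p/ and /d/) fails the environment for rule 2, so it stays [a].
/d/ (word-final) occurs word-finally → [t] by rule 1.

[mõmrãnoppat]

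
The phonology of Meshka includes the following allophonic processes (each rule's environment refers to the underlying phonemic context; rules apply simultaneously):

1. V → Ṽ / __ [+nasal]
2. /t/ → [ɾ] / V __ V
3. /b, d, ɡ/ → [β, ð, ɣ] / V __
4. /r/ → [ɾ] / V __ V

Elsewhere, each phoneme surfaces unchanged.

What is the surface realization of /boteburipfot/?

/b/ (word-initial): rule 3 targets it, but not immediately after a vowel → unchanged [b].
/o/ (between /b/ and /t/) fails the environment for rule 1, so it stays [o].
/t/ meets the environment for rule 2 (between two vowels) → [ɾ].
/e/ (between /t/ and /b/) is in the target of rule 1 but the environment (before a nasal consonant) is not met → [e].
/b/ (between /e/ and /u/): immediately after a vowel, so rule 3 applies → [β].
/u/ (between /b/ and /r/) fails the environment for rule 1, so it stays [u].
/r/ (between /u/ and /i/) occurs between two vowels → [ɾ] by rule 4.
/i/ (between /r/ and /p/) is in the target of rule 1 but the environment (before a nasal consonant) is not met → [i].
/p/ (between /i/ and /f/): no rule targets it → [p].
/f/ (between /p/ and /o/): no rule targets it → [f].
/o/ (between /f/ and /t/): rule 1 targets it, but not before a nasal consonant → unchanged [o].
/t/ — word-final; rule 2 does not apply here → [t].

[boɾeβuɾipfot]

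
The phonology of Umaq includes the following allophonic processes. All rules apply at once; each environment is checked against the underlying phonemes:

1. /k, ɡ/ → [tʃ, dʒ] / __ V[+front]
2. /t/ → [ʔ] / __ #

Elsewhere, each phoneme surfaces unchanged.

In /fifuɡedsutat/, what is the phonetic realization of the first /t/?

/t/ — between /u/ and /a/; rule 2 does not apply here → [t].

[t]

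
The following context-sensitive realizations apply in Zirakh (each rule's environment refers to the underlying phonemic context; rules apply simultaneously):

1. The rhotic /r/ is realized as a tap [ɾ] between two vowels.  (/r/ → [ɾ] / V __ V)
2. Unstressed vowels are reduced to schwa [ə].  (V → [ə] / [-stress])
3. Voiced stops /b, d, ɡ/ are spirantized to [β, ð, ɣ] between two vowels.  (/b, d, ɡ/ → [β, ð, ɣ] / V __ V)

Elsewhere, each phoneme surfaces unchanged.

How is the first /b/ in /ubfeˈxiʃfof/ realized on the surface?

/b/ (between /u/ and /f/) is in the target of rule 3 but the environment (between two vowels) is not met → [b].

[b]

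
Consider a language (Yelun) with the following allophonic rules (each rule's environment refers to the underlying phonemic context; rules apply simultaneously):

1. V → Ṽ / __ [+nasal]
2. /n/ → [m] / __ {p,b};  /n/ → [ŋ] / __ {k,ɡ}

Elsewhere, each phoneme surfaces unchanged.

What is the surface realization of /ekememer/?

[ekẽmẽmer]

/e/ (word-initial) is in the target of rule 1 but the environment (before a nasal consonant) is not met → [e].
/e/ — between /k/ and /m/, before a nasal consonant — surfaces as [ẽ] (rule 1).
/e/ (between /m/ and /m/): before a nasal consonant, so rule 1 applies → [ẽ].
/e/ — between /m/ and /r/; rule 1 does not apply here → [e].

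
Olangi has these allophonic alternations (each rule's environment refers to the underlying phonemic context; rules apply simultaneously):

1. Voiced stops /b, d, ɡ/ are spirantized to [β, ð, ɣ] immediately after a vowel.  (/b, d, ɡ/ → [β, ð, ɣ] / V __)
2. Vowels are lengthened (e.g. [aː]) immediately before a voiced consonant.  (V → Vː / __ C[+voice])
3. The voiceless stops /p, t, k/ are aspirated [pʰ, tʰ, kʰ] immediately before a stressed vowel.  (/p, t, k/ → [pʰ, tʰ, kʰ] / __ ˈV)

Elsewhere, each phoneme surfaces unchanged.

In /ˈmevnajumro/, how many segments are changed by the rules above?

3

Segments that undergo a rule: /e/ → [eː] (rule 2); /a/ → [aː] (rule 2); /u/ → [uː] (rule 2).
All other segments surface unchanged.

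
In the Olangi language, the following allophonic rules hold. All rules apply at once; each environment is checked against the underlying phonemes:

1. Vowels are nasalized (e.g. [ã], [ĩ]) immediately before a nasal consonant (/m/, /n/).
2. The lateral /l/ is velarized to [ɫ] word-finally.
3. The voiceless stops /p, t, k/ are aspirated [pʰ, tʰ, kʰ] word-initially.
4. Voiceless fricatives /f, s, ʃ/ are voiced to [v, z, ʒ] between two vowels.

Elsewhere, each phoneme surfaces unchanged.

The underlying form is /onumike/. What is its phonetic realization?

/o/ (word-initial) occurs before a nasal consonant → [õ] by rule 1.
/n/ (between /o/ and /u/): no rule targets it → [n].
/u/ (between /n/ and /m/) occurs before a nasal consonant → [ũ] by rule 1.
/m/ (between /u/ and /i/): no rule targets it → [m].
/i/ (between /m/ and /k/): rule 1 targets it, but not before a nasal consonant → unchanged [i].
/k/ (between /i/ and /e/) is in the target of rule 3 but the environment (word-initially) is not met → [k].
/e/ (word-final): rule 1 targets it, but not before a nasal consonant → unchanged [e].

[õnũmike]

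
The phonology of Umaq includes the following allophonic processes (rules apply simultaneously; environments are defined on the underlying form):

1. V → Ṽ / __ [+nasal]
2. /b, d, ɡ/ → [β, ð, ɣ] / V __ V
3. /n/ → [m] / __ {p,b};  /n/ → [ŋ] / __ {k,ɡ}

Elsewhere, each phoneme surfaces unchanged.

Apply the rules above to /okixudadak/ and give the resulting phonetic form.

[okixuðaðak]

/o/ (word-initial) fails the environment for rule 1, so it stays [o].
/k/ (between /o/ and /i/): no rule targets it → [k].
/i/ — between /k/ and /x/; rule 1 does not apply here → [i].
/x/ (between /i/ and /u/) is unaffected → [x].
/u/ (between /x/ and /d/) is in the target of rule 1 but the environment (before a nasal consonant) is not met → [u].
/d/ meets the environment for rule 2 (between two vowels) → [ð].
/a/ — between /d/ and /d/; rule 1 does not apply here → [a].
/d/ (between /a/ and /a/): between two vowels, so rule 2 applies → [ð].
/a/ — between /d/ and /k/; rule 1 does not apply here → [a].
/k/ (word-final): no rule targets it → [k].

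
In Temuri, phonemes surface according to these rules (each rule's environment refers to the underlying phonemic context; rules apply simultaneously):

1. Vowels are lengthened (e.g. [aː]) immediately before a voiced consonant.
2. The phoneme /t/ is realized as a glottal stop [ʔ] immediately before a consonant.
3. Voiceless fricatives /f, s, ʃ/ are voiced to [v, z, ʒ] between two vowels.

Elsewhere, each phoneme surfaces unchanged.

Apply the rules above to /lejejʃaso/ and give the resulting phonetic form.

[leːjeːjʃazo]

/e/ (between /l/ and /j/) occurs before a voiced consonant → [eː] by rule 1.
Rule 1 applies to /e/ (between /j/ and /j/: before a voiced consonant) → [eː].
/ʃ/ (between /j/ and /a/): rule 3 targets it, but not between two vowels → unchanged [ʃ].
/a/ — between /ʃ/ and /s/; rule 1 does not apply here → [a].
/s/ (between /a/ and /o/) occurs between two vowels → [z] by rule 3.
/o/ (word-final) fails the environment for rule 1, so it stays [o].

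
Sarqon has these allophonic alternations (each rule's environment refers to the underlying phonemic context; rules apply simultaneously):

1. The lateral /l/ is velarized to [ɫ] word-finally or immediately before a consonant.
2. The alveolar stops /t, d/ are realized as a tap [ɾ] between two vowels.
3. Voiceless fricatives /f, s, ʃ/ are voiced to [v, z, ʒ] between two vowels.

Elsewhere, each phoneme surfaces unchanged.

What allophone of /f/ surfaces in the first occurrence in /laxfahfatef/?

/f/ (between /x/ and /a/) is in the target of rule 3 but the environment (between two vowels) is not met → [f].

[f]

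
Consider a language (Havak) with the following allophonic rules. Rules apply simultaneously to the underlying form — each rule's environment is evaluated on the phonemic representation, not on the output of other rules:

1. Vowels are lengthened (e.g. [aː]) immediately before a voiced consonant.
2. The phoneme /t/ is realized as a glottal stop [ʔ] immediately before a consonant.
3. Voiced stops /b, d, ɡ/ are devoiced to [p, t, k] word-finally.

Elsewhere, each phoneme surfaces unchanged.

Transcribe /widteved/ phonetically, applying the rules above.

/w/ — not in any rule's target class → [w].
/i/ (between /w/ and /d/): before a voiced consonant, so rule 1 applies → [iː].
/d/ (between /i/ and /t/) fails the environment for rule 3, so it stays [d].
/t/ — between /d/ and /e/; rule 2 does not apply here → [t].
Rule 1 applies to /e/ (between /t/ and /v/: before a voiced consonant) → [eː].
/v/ — not in any rule's target class → [v].
/e/ (between /v/ and /d/): before a voiced consonant, so rule 1 applies → [eː].
Rule 3 applies to /d/ (word-final: word-finally) → [t].

[wiːdteːveːt]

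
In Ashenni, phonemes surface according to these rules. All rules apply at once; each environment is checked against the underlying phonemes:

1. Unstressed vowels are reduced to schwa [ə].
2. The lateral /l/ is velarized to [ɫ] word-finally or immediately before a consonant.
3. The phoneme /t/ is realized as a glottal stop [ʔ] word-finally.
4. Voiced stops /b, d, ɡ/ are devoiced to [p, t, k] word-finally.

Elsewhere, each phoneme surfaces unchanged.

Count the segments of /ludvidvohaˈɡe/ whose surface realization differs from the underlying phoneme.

4

Segments that undergo a rule: /u/ → [ə] (rule 1); /i/ → [ə] (rule 1); /o/ → [ə] (rule 1); /a/ → [ə] (rule 1).
All other segments surface unchanged.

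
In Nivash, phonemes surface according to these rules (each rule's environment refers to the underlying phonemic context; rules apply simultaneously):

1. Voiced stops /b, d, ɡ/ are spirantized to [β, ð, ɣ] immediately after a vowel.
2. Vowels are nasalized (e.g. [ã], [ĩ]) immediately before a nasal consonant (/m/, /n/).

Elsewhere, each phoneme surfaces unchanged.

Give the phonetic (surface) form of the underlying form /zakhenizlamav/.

/z/ stays [z].
/a/ (between /z/ and /k/): rule 2 targets it, but not before a nasal consonant → unchanged [a].
/k/ — not in any rule's target class → [k].
/h/ — not in any rule's target class → [h].
/e/ — between /h/ and /n/, before a nasal consonant — surfaces as [ẽ] (rule 2).
/n/ — not in any rule's target class → [n].
/i/ (between /n/ and /z/) fails the environment for rule 2, so it stays [i].
/z/ — not in any rule's target class → [z].
/l/ — not in any rule's target class → [l].
/a/ — between /l/ and /m/, before a nasal consonant — surfaces as [ã] (rule 2).
/m/ (between /a/ and /a/) is unaffected → [m].
/a/ — between /m/ and /v/; rule 2 does not apply here → [a].
/v/ (word-final) is unaffected → [v].

[zakhẽnizlãmav]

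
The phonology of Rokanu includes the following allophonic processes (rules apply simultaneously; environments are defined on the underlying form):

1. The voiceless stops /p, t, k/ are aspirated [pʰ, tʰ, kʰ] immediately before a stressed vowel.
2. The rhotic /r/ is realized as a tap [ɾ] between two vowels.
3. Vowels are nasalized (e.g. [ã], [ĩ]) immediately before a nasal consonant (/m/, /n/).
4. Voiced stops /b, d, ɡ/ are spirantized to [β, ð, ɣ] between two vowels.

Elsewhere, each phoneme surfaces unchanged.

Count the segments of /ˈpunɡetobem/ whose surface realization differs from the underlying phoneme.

Segments that undergo a rule: /p/ → [pʰ] (rule 1); /u/ → [ũ] (rule 3); /b/ → [β] (rule 4); /e/ → [ẽ] (rule 3).
All other segments surface unchanged.

4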